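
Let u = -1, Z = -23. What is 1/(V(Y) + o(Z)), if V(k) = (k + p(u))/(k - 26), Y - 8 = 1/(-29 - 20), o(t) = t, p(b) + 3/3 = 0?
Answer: -883/20651 ≈ -0.042758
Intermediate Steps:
p(b) = -1 (p(b) = -1 + 0 = -1)
Y = 391/49 (Y = 8 + 1/(-29 - 20) = 8 + 1/(-49) = 8 - 1/49 = 391/49 ≈ 7.9796)
V(k) = (-1 + k)/(-26 + k) (V(k) = (k - 1)/(k - 26) = (-1 + k)/(-26 + k))
1/(V(Y) + o(Z)) = 1/((-1 + 391/49)/(-26 + 391/49) - 23) = 1/((342/49)/(-883/49) - 23) = 1/(-49/883*342/49 - 23) = 1/(-342/883 - 23) = 1/(-20651/883) = -883/20651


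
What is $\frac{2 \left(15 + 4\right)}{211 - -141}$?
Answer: $\frac{19}{176} \approx 0.10795$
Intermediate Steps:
$\frac{2 \left(15 + 4\right)}{211 - -141} = \frac{2 \cdot 19}{211 + 141} = \frac{38}{352} = 38 \cdot \frac{1}{352} = \frac{19}{176}$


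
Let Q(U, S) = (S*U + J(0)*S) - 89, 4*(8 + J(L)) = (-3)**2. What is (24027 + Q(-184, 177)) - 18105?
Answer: -111011/4 ≈ -27753.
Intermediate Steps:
J(L) = -23/4 (J(L) = -8 + (1/4)*(-3)**2 = -8 + (1/4)*9 = -8 + 9/4 = -23/4)
Q(U, S) = -89 - 23*S/4 + S*U (Q(U, S) = (S*U - 23*S/4) - 89 = (-23*S/4 + S*U) - 89 = -89 - 23*S/4 + S*U)
(24027 + Q(-184, 177)) - 18105 = (24027 + (-89 - 23/4*177 + 177*(-184))) - 18105 = (24027 + (-89 - 4071/4 - 32568)) - 18105 = (24027 - 134699/4) - 18105 = -38591/4 - 18105 = -111011/4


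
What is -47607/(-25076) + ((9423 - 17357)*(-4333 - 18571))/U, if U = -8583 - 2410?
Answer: -4556295801785/275660468 ≈ -16529.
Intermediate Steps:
U = -10993
-47607/(-25076) + ((9423 - 17357)*(-4333 - 18571))/U = -47607/(-25076) + ((9423 - 17357)*(-4333 - 18571))/(-10993) = -47607*(-1/25076) - 7934*(-22904)*(-1/10993) = 47607/25076 + 181720336*(-1/10993) = 47607/25076 - 181720336/10993 = -4556295801785/275660468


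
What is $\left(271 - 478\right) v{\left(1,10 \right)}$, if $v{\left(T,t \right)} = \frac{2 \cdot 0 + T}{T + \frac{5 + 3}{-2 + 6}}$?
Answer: $-69$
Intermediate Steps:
$v{\left(T,t \right)} = \frac{T}{2 + T}$ ($v{\left(T,t \right)} = \frac{0 + T}{T + \frac{8}{4}} = \frac{T}{T + 8 \cdot \frac{1}{4}} = \frac{T}{T + 2} = \frac{T}{2 + T}$)
$\left(271 - 478\right) v{\left(1,10 \right)} = \left(271 - 478\right) 1 \frac{1}{2 + 1} = - 207 \cdot 1 \cdot \frac{1}{3} = \left(-207\right) \frac{1}{3} = -69$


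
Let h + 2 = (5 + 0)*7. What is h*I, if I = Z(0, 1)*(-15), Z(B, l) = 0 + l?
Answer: -495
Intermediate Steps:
Z(B, l) = l
I = -15 (I = 1*(-15) = -15)
h = 33 (h = -2 + (5 + 0)*7 = -2 + 5*7 = -2 + 35 = 33)
h*I = 33*(-15) = -495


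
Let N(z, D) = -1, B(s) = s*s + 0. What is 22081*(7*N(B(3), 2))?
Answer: -154567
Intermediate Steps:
B(s) = s**2 (B(s) = s**2 + 0 = s**2)
22081*(7*N(B(3), 2)) = 22081*(7*(-1)) = 22081*(-7) = -154567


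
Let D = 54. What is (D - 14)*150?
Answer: 6000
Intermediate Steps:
(D - 14)*150 = (54 - 14)*150 = 40*150 = 6000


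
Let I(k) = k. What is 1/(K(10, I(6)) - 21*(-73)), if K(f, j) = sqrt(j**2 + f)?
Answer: 1533/2350043 - sqrt(46)/2350043 ≈ 0.00064944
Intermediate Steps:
K(f, j) = sqrt(f + j**2)
1/(K(10, I(6)) - 21*(-73)) = 1/(sqrt(10 + 6**2) - 21*(-73)) = 1/(sqrt(10 + 36) + 1533) = 1/(sqrt(46) + 1533) = 1/(1533 + sqrt(46))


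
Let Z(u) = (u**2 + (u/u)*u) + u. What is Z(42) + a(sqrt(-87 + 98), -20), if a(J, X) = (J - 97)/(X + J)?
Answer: 720801/389 + 77*sqrt(11)/389 ≈ 1853.6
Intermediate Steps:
Z(u) = u**2 + 2*u (Z(u) = (u**2 + 1*u) + u = (u**2 + u) + u = (u + u**2) + u = u**2 + 2*u)
a(J, X) = (-97 + J)/(J + X)
Z(42) + a(sqrt(-87 + 98), -20) = 42*(2 + 42) + (-97 + sqrt(-87 + 98))/(sqrt(-87 + 98) - 20) = 42*44 + (-97 + sqrt(11))/(sqrt(11) - 20) = 1848 + (-97 + sqrt(11))/(-20 + sqrt(11))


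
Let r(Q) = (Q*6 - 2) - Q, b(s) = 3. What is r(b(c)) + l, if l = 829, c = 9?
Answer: 842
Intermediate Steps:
r(Q) = -2 + 5*Q (r(Q) = (6*Q - 2) - Q = (-2 + 6*Q) - Q = -2 + 5*Q)
r(b(c)) + l = (-2 + 5*3) + 829 = (-2 + 15) + 829 = 13 + 829 = 842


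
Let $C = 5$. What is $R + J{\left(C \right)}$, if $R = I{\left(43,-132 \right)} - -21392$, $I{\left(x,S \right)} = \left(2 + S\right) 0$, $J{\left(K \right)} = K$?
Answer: $21397$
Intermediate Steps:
$I{\left(x,S \right)} = 0$
$R = 21392$ ($R = 0 - -21392 = 0 + 21392 = 21392$)
$R + J{\left(C \right)} = 21392 + 5 = 21397$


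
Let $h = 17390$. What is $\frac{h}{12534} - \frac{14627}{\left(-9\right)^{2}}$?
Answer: $- \frac{30321038}{169209} \approx -179.19$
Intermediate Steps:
$\frac{h}{12534} - \frac{14627}{\left(-9\right)^{2}} = \frac{17390}{12534} - \frac{14627}{\left(-9\right)^{2}} = 17390 \cdot \frac{1}{12534} - \frac{14627}{81} = \frac{8695}{6267} - \frac{14627}{81} = - \frac{30321038}{169209}$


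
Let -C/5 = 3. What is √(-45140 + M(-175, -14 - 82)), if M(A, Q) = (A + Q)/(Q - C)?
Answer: I*√3656069/9 ≈ 212.45*I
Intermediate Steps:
C = -15 (C = -5*3 = -15)
M(A, Q) = (A + Q)/(15 + Q) (M(A, Q) = (A + Q)/(Q - 1*(-15)) = (A + Q)/(Q + 15) = (A + Q)/(15 + Q))
√(-45140 + M(-175, -14 - 82)) = √(-45140 + (-175 + (-14 - 82))/(15 + (-14 - 82))) = √(-45140 + (-175 - 96)/(15 - 96)) = √(-45140 - 271/(-81)) = √(-45140 - 1/81*(-271)) = √(-45140 + 271/81) = √(-3656069/81) = I*√3656069/9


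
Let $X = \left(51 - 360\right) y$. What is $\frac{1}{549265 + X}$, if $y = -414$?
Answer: $\frac{1}{677191} \approx 1.4767 \cdot 10^{-6}$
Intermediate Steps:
$X = 127926$ ($X = \left(51 - 360\right) \left(-414\right) = \left(-309\right) \left(-414\right) = 127926$)
$\frac{1}{549265 + X} = \frac{1}{549265 + 127926} = \frac{1}{677191}$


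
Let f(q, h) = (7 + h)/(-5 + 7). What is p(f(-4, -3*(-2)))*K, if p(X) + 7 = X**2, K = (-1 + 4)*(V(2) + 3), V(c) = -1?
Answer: 423/2 ≈ 211.50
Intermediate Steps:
f(q, h) = 7/2 + h/2 (f(q, h) = (7 + h)/2 = (7 + h)*(1/2) = 7/2 + h/2)
K = 6 (K = (-1 + 4)*(-1 + 3) = 3*2 = 6)
p(X) = -7 + X**2
p(f(-4, -3*(-2)))*K = (-7 + (7/2 + (-3*(-2))/2)**2)*6 = (-7 + (7/2 + (1/2)*6)**2)*6 = (-7 + (7/2 + 3)**2)*6 = (-7 + (13/2)**2)*6 = (-7 + 169/4)*6 = (141/4)*6 = 423/2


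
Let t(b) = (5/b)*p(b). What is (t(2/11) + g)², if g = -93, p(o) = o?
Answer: 7744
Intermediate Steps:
t(b) = 5 (t(b) = (5/b)*b = 5)
(t(2/11) + g)² = (5 - 93)² = (-88)² = 7744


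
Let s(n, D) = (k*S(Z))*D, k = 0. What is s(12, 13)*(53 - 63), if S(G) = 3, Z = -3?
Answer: 0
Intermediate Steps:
s(n, D) = 0 (s(n, D) = (0*3)*D = 0*D = 0)
s(12, 13)*(53 - 63) = 0*(53 - 63) = 0*(-10) = 0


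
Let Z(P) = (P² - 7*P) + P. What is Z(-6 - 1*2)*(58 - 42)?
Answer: 1792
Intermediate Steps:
Z(P) = P² - 6*P
Z(-6 - 1*2)*(58 - 42) = ((-6 - 1*2)*(-6 + (-6 - 1*2)))*(58 - 42) = ((-6 - 2)*(-6 + (-6 - 2)))*16 = -8*(-6 - 8)*16 = -8*(-14)*16 = 112*16 = 1792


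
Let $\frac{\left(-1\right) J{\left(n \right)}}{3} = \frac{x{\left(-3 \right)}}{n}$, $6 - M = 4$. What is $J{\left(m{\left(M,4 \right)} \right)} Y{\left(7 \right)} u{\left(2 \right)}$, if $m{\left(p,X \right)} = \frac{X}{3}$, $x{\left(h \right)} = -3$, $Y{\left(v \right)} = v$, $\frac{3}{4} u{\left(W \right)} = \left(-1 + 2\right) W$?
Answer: $126$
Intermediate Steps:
$M = 2$ ($M = 6 - 4 = 2$)
$u{\left(W \right)} = \frac{4 W}{3}$ ($u{\left(W \right)} = \frac{4 \left(-1 + 2\right) W}{3} = \frac{4 \cdot 1 W}{3} = \frac{4 W}{3}$)
$m{\left(p,X \right)} = \frac{X}{3}$ ($m{\left(p,X \right)} = X \frac{1}{3} = \frac{X}{3}$)
$J{\left(n \right)} = \frac{9}{n}$ ($J{\left(n \right)} = - 3 \left(- \frac{3}{n}\right) = \frac{9}{n}$)
$J{\left(m{\left(M,4 \right)} \right)} Y{\left(7 \right)} u{\left(2 \right)} = \frac{9}{\frac{1}{3} \cdot 4} \cdot 7 \cdot \frac{4}{3} \cdot 2 = \frac{9}{\frac{4}{3}} \cdot 7 \cdot \frac{8}{3} = 9 \cdot \frac{3}{4} \cdot 7 \cdot \frac{8}{3} = \frac{27}{4} \cdot 7 \cdot \frac{8}{3} = \frac{189}{4} \cdot \frac{8}{3} = 126$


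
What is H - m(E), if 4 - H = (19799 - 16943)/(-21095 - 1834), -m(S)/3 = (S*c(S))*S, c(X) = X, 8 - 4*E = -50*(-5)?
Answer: -40619869977/61144 ≈ -6.6433e+5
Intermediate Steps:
E = -121/2 (E = 2 - (-25)*(-5)/2 = 2 - ¼*250 = 2 - 125/2 = -121/2 ≈ -60.500)
m(S) = -3*S³ (m(S) = -3*S*S*S = -3*S²*S = -3*S³)
H = 31524/7643 (H = 4 - (19799 - 16943)/(-21095 - 1834) = 4 - 2856/(-22929) = 4 - 2856*(-1)/22929 = 4 - 1*(-952/7643) = 4 + 952/7643 = 31524/7643 ≈ 4.1246)
H - m(E) = 31524/7643 - (-3)*(-121/2)³ = 31524/7643 - (-3)*(-1771561)/8 = 31524/7643 - 1*5314683/8 = 31524/7643 - 5314683/8 = -40619869977/61144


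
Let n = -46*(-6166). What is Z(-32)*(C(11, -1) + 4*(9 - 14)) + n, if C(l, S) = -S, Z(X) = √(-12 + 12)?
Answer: 283636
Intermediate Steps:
n = 283636
Z(X) = 0 (Z(X) = √0 = 0)
Z(-32)*(C(11, -1) + 4*(9 - 14)) + n = 0*(-1*(-1) + 4*(9 - 14)) + 283636 = 0*(1 + 4*(-5)) + 283636 = 0*(1 - 20) + 283636 = 0*(-19) + 283636 = 0 + 283636 = 283636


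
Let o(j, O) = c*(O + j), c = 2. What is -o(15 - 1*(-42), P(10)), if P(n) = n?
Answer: -134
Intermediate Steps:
o(j, O) = 2*O + 2*j (o(j, O) = 2*(O + j) = 2*O + 2*j)
-o(15 - 1*(-42), P(10)) = -(2*10 + 2*(15 - 1*(-42))) = -(20 + 2*(15 + 42)) = -(20 + 2*57) = -(20 + 114) = -1*134 = -134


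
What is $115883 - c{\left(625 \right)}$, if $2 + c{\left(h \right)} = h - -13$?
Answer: $115247$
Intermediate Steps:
$c{\left(h \right)} = 11 + h$ ($c{\left(h \right)} = -2 + \left(h - -13\right) = -2 + \left(h + 13\right) = -2 + \left(13 + h\right) = 11 + h$)
$115883 - c{\left(625 \right)} = 115883 - \left(11 + 625\right) = 115883 - 636 = 115247$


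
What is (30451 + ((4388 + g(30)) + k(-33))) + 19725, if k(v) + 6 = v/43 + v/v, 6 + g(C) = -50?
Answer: 2343596/43 ≈ 54502.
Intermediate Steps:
g(C) = -56 (g(C) = -6 - 50 = -56)
k(v) = -5 + v/43 (k(v) = -6 + (v/43 + v/v) = -6 + (v*(1/43) + 1) = -6 + (v/43 + 1) = -6 + (1 + v/43) = -5 + v/43)
(30451 + ((4388 + g(30)) + k(-33))) + 19725 = (30451 + ((4388 - 56) + (-5 + (1/43)*(-33)))) + 19725 = (30451 + (4332 + (-5 - 33/43))) + 19725 = (30451 + (4332 - 248/43)) + 19725 = (30451 + 186028/43) + 19725 = 1495421/43 + 19725 = 2343596/43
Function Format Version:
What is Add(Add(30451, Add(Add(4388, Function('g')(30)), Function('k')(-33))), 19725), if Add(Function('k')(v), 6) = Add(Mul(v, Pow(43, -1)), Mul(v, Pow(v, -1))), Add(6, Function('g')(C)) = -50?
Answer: Rational(2343596, 43) ≈ 54502.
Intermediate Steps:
Function('g')(C) = -56 (Function('g')(C) = Add(-6, -50) = -56)
Function('k')(v) = Add(-5, Mul(Rational(1, 43), v)) (Function('k')(v) = Add(-6, Add(Mul(v, Pow(43, -1)), Mul(v, Pow(v, -1)))) = Add(-6, Add(Mul(v, Rational(1, 43)), 1)) = Add(-6, Add(Mul(Rational(1, 43), v), 1)) = Add(-6, Add(1, Mul(Rational(1, 43), v))) = Add(-5, Mul(Rational(1, 43), v)))
Add(Add(30451, Add(Add(4388, Function('g')(30)), Function('k')(-33))), 19725) = Add(Add(30451, Add(Add(4388, -56), Add(-5, Mul(Rational(1, 43), -33)))), 19725) = Add(Add(30451, Add(4332, Add(-5, Rational(-33, 43)))), 19725) = Add(Add(30451, Add(4332, Rational(-248, 43))), 19725) = Add(Add(30451, Rational(186028, 43)), 19725) = Add(Rational(1495421, 43), 19725) = Rational(2343596, 43)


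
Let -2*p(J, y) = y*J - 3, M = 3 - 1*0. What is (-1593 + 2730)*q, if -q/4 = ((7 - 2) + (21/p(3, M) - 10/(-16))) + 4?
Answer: -23877/2 ≈ -11939.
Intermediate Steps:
M = 3 (M = 3 + 0 = 3)
p(J, y) = 3/2 - J*y/2 (p(J, y) = -(y*J - 3)/2 = -(J*y - 3)/2 = -(-3 + J*y)/2 = 3/2 - J*y/2)
q = -21/2 (q = -4*(((7 - 2) + (21/(3/2 - 1/2*3*3) - 10/(-16))) + 4) = -4*((5 + (21/(3/2 - 9/2) - 10*(-1/16))) + 4) = -4*((5 + (21/(-3) + 5/8)) + 4) = -4*((5 + (21*(-1/3) + 5/8)) + 4) = -4*((5 + (-7 + 5/8)) + 4) = -4*((5 - 51/8) + 4) = -4*(-11/8 + 4) = -4*21/8 = -21/2 ≈ -10.500)
(-1593 + 2730)*q = (-1593 + 2730)*(-21/2) = 1137*(-21/2) = -23877/2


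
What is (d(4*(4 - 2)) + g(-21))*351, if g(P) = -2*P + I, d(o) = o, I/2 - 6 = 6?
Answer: 25974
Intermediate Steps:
I = 24 (I = 12 + 2*6 = 12 + 12 = 24)
g(P) = 24 - 2*P (g(P) = -2*P + 24 = 24 - 2*P)
(d(4*(4 - 2)) + g(-21))*351 = (4*(4 - 2) + (24 - 2*(-21)))*351 = (4*2 + (24 + 42))*351 = (8 + 66)*351 = 74*351 = 25974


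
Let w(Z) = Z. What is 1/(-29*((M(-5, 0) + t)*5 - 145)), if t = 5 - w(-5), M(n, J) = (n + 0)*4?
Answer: 1/5655 ≈ 0.00017683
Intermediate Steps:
M(n, J) = 4*n (M(n, J) = n*4 = 4*n)
t = 10 (t = 5 - 1*(-5) = 5 + 5 = 10)
1/(-29*((M(-5, 0) + t)*5 - 145)) = 1/(-29*((4*(-5) + 10)*5 - 145)) = 1/(-29*((-20 + 10)*5 - 145)) = 1/(-29*(-10*5 - 145)) = 1/(-29*(-50 - 145)) = 1/(-29*(-195)) = 1/5655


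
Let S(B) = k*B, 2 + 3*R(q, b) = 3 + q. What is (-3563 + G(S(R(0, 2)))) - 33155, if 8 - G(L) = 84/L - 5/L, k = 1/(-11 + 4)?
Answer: -35051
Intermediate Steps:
k = -⅐ (k = 1/(-7) = -⅐ ≈ -0.14286)
R(q, b) = ⅓ + q/3 (R(q, b) = -⅔ + (3 + q)/3 = -⅔ + (1 + q/3) = ⅓ + q/3)
S(B) = -B/7
G(L) = 8 - 79/L (G(L) = 8 - (84/L - 5/L) = 8 - 79/L)
(-3563 + G(S(R(0, 2)))) - 33155 = (-3563 + (8 - 79*(-7/(⅓ + (⅓)*0)))) - 33155 = (-3563 + (8 - 79*(-7/(⅓ + 0)))) - 33155 = (-3563 + (8 - 79/((-⅐*⅓)))) - 33155 = (-3563 + (8 - 79/(-1/21))) - 33155 = (-3563 + (8 - 79*(-21))) - 33155 = (-3563 + (8 + 1659)) - 33155 = (-3563 + 1667) - 33155 = -1896 - 33155 = -35051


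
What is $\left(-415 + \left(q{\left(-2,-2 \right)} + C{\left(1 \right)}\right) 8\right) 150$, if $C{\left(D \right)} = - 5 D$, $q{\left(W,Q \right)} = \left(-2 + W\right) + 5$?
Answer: $-67050$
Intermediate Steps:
$q{\left(W,Q \right)} = 3 + W$
$\left(-415 + \left(q{\left(-2,-2 \right)} + C{\left(1 \right)}\right) 8\right) 150 = \left(-415 + \left(\left(3 - 2\right) - 5\right) 8\right) 150 = \left(-415 + \left(1 - 5\right) 8\right) 150 = \left(-415 - 32\right) 150 = \left(-447\right) 150 = -67050$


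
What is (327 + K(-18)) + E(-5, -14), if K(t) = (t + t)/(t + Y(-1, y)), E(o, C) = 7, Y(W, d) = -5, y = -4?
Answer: 7718/23 ≈ 335.57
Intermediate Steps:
K(t) = 2*t/(-5 + t) (K(t) = (t + t)/(t - 5) = (2*t)/(-5 + t) = 2*t/(-5 + t))
(327 + K(-18)) + E(-5, -14) = (327 + 2*(-18)/(-5 - 18)) + 7 = (327 + 2*(-18)/(-23)) + 7 = (327 + 2*(-18)*(-1/23)) + 7 = (327 + 36/23) + 7 = 7557/23 + 7 = 7718/23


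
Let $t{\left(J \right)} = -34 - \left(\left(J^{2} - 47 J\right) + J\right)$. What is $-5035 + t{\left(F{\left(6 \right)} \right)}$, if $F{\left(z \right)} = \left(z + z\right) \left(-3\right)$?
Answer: $-8021$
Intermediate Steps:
$F{\left(z \right)} = - 6 z$ ($F{\left(z \right)} = 2 z \left(-3\right) = - 6 z$)
$t{\left(J \right)} = -34 - J^{2} + 46 J$ ($t{\left(J \right)} = -34 - \left(J^{2} - 46 J\right) = -34 - J^{2} + 46 J$)
$-5035 + t{\left(F{\left(6 \right)} \right)} = -5035 - \left(34 + \left(\left(-6\right) 6\right)^{2} - \left(-276\right) 6\right) = -5035 - 2986 = -8021$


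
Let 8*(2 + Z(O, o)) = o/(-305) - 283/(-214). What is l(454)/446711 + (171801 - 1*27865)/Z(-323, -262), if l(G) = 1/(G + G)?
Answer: -30484952627619572943/365837902719956 ≈ -83329.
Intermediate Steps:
Z(O, o) = -3141/1712 - o/2440 (Z(O, o) = -2 + (o/(-305) - 283/(-214))/8 = -2 + (o*(-1/305) - 283*(-1/214))/8 = -2 + (-o/305 + 283/214)/8 = -2 + (283/214 - o/305)/8 = -2 + (283/1712 - o/2440) = -3141/1712 - o/2440)
l(G) = 1/(2*G)
l(454)/446711 + (171801 - 1*27865)/Z(-323, -262) = ((1/2)/454)/446711 + (171801 - 1*27865)/(-3141/1712 - 1/2440*(-262)) = ((1/2)*(1/454))*(1/446711) + (171801 - 27865)/(-3141/1712 + 131/1220) = (1/908)*(1/446711) + 143936/(-901937/522160) = 1/405613588 + 143936*(-522160/901937) = 1/405613588 - 75157621760/901937 = -30484952627619572943/365837902719956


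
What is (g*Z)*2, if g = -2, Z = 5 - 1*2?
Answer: -12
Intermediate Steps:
Z = 3 (Z = 5 - 2 = 3)
(g*Z)*2 = -2*3*2 = -6*2 = -12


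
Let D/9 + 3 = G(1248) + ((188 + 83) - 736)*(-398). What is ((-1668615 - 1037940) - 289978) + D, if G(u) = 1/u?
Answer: -553666877/416 ≈ -1.3309e+6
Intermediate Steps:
D = 692890851/416 (D = -27 + 9*(1/1248 + ((188 + 83) - 736)*(-398)) = -27 + 9*(1/1248 + (271 - 736)*(-398)) = -27 + 9*(1/1248 - 465*(-398)) = -27 + 9*(1/1248 + 185070) = -27 + 9*(230967361/1248) = -27 + 692902083/416 = 692890851/416 ≈ 1.6656e+6)
((-1668615 - 1037940) - 289978) + D = ((-1668615 - 1037940) - 289978) + 692890851/416 = (-2706555 - 289978) + 692890851/416 = -2996533 + 692890851/416 = -553666877/416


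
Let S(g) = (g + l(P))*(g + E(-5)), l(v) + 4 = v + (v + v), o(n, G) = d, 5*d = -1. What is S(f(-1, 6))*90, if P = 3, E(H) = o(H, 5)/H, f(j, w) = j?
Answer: -1728/5 ≈ -345.60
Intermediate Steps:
d = -⅕ (d = (⅕)*(-1) = -⅕ ≈ -0.20000)
o(n, G) = -⅕
E(H) = -1/(5*H)
l(v) = -4 + 3*v (l(v) = -4 + (v + (v + v)) = -4 + (v + 2*v) = -4 + 3*v)
S(g) = (5 + g)*(1/25 + g) (S(g) = (g + (-4 + 3*3))*(g - ⅕/(-5)) = (g + (-4 + 9))*(g - ⅕*(-⅕)) = (g + 5)*(g + 1/25) = (5 + g)*(1/25 + g))
S(f(-1, 6))*90 = (⅕ + (-1)² + (126/25)*(-1))*90 = (⅕ + 1 - 126/25)*90 = -96/25*90 = -1728/5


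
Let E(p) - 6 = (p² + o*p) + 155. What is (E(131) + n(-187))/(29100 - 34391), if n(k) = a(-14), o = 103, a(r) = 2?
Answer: -30817/5291 ≈ -5.8244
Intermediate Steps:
n(k) = 2
E(p) = 161 + p² + 103*p (E(p) = 6 + ((p² + 103*p) + 155) = 6 + (155 + p² + 103*p) = 161 + p² + 103*p)
(E(131) + n(-187))/(29100 - 34391) = ((161 + 131² + 103*131) + 2)/(29100 - 34391) = ((161 + 17161 + 13493) + 2)/(-5291) = (30815 + 2)*(-1/5291) = 30817*(-1/5291) = -30817/5291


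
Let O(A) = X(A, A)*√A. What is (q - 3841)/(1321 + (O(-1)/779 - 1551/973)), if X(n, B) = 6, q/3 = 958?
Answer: -366501297217850921/500066180206804964 + 2139492985791*I/500066180206804964 ≈ -0.73291 + 4.2784e-6*I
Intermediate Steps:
q = 2874 (q = 3*958 = 2874)
O(A) = 6*√A
(q - 3841)/(1321 + (O(-1)/779 - 1551/973)) = (2874 - 3841)/(1321 + ((6*√(-1))/779 - 1551/973)) = -967/(1321 + ((6*I)*(1/779) - 1551*1/973)) = -967/(1321 + (6*I/779 - 1551/973)) = -967/(1321 + (-1551/973 + 6*I/779)) = -967*574513973089*(1283782/973 - 6*I/779)/1000132360413609928 = -555555011977063*(1283782/973 - 6*I/779)/1000132360413609928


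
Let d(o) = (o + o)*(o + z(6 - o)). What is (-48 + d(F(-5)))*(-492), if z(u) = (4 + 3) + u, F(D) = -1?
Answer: 36408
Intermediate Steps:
z(u) = 7 + u
d(o) = 26*o (d(o) = (o + o)*(o + (7 + (6 - o))) = (2*o)*(o + (13 - o)) = (2*o)*13 = 26*o)
(-48 + d(F(-5)))*(-492) = (-48 + 26*(-1))*(-492) = (-48 - 26)*(-492) = -74*(-492) = 36408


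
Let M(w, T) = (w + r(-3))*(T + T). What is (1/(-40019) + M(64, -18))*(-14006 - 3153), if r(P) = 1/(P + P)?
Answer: 1578004493417/40019 ≈ 3.9431e+7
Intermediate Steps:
r(P) = 1/(2*P)
M(w, T) = 2*T*(-⅙ + w) (M(w, T) = (w + (½)/(-3))*(T + T) = (w + (½)*(-⅓))*(2*T) = (w - ⅙)*(2*T) = (-⅙ + w)*(2*T) = 2*T*(-⅙ + w))
(1/(-40019) + M(64, -18))*(-14006 - 3153) = (1/(-40019) + (⅓)*(-18)*(-1 + 6*64))*(-14006 - 3153) = (-1/40019 + (⅓)*(-18)*(-1 + 384))*(-17159) = (-1/40019 + (⅓)*(-18)*383)*(-17159) = (-1/40019 - 2298)*(-17159) = -91963663/40019*(-17159) = 1578004493417/40019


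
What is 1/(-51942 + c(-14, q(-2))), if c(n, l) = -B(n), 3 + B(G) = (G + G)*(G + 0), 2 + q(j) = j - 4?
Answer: -1/52331 ≈ -1.9109e-5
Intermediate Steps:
q(j) = -6 + j (q(j) = -2 + (j - 4) = -2 + (-4 + j) = -6 + j)
B(G) = -3 + 2*G² (B(G) = -3 + (G + G)*(G + 0) = -3 + (2*G)*G = -3 + 2*G²)
c(n, l) = 3 - 2*n² (c(n, l) = -(-3 + 2*n²) = 3 - 2*n²)
1/(-51942 + c(-14, q(-2))) = 1/(-51942 + (3 - 2*(-14)²)) = 1/(-51942 + (3 - 2*196)) = 1/(-51942 + (3 - 392)) = 1/(-51942 - 389) = 1/(-52331) = -1/52331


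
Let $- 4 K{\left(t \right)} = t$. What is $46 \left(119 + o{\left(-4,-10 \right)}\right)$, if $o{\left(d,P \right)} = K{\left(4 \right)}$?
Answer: $5428$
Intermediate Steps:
$K{\left(t \right)} = - \frac{t}{4}$
$o{\left(d,P \right)} = -1$ ($o{\left(d,P \right)} = \left(- \frac{1}{4}\right) 4 = -1$)
$46 \left(119 + o{\left(-4,-10 \right)}\right) = 46 \left(119 - 1\right) = 46 \cdot 118 = 5428$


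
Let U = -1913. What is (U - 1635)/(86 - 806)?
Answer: 887/180 ≈ 4.9278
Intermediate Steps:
(U - 1635)/(86 - 806) = (-1913 - 1635)/(86 - 806) = -3548/(-720) = -3548*(-1/720) = 887/180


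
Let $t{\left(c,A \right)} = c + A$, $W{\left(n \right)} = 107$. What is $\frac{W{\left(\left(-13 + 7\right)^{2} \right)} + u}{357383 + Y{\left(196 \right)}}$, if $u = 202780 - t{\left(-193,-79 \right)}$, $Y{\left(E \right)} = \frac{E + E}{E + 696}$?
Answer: $\frac{4118587}{7245137} \approx 0.56846$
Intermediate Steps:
$t{\left(c,A \right)} = A + c$
$Y{\left(E \right)} = \frac{2 E}{696 + E}$
$u = 203052$ ($u = 202780 - \left(-79 - 193\right) = 202780 - -272 = 202780 + 272 = 203052$)
$\frac{W{\left(\left(-13 + 7\right)^{2} \right)} + u}{357383 + Y{\left(196 \right)}} = \frac{107 + 203052}{357383 + 2 \cdot 196 \frac{1}{696 + 196}} = \frac{203159}{357383 + 2 \cdot 196 \cdot \frac{1}{892}} = \frac{203159}{357383 + \frac{98}{223}} = \frac{203159}{\frac{79696507}{223}} = 203159 \cdot \frac{223}{79696507} = \frac{4118587}{7245137}$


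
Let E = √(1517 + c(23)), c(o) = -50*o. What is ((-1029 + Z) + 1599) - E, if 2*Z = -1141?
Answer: -½ - √367 ≈ -19.657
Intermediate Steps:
Z = -1141/2 (Z = (½)*(-1141) = -1141/2 ≈ -570.50)
E = √367 (E = √(1517 - 50*23) = √(1517 - 1150) = √367 ≈ 19.157)
((-1029 + Z) + 1599) - E = ((-1029 - 1141/2) + 1599) - √367 = (-3199/2 + 1599) - √367 = -½ - √367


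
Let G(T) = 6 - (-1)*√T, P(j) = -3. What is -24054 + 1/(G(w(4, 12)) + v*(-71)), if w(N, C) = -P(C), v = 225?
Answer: -2044661830567/85002986 - √3/255008958 ≈ -24054.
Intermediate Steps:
w(N, C) = 3 (w(N, C) = -1*(-3) = 3)
G(T) = 6 + √T
-24054 + 1/(G(w(4, 12)) + v*(-71)) = -24054 + 1/((6 + √3) + 225*(-71)) = -24054 + 1/((6 + √3) - 15975) = -24054 + 1/(-15969 + √3)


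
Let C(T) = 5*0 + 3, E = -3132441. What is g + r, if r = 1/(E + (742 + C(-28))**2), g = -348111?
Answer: -897226861177/2577416 ≈ -3.4811e+5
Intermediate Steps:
C(T) = 3 (C(T) = 0 + 3 = 3)
r = -1/2577416 (r = 1/(-3132441 + (742 + 3)**2) = 1/(-3132441 + 745**2) = 1/(-3132441 + 555025) = 1/(-2577416) = -1/2577416 ≈ -3.8799e-7)
g + r = -348111 - 1/2577416 = -897226861177/2577416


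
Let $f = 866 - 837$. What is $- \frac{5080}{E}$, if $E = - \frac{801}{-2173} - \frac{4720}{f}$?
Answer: $\frac{320126360}{10233331} \approx 31.283$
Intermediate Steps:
$f = 29$ ($f = 866 - 837 = 29$)
$E = - \frac{10233331}{63017}$ ($E = - \frac{801}{-2173} - \frac{4720}{29} = \left(-801\right) \left(- \frac{1}{2173}\right) - \frac{4720}{29} = \frac{801}{2173} - \frac{4720}{29} = - \frac{10233331}{63017} \approx -162.39$)
$- \frac{5080}{E} = - \frac{5080}{- \frac{10233331}{63017}} = \left(-5080\right) \left(- \frac{63017}{10233331}\right) = \frac{320126360}{10233331}$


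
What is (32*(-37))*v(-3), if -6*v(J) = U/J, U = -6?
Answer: 1184/3 ≈ 394.67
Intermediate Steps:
v(J) = 1/J (v(J) = -(-1)/J = 1/J)
(32*(-37))*v(-3) = (32*(-37))/(-3) = -1184*(-⅓) = 1184/3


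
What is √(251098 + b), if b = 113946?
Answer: 2*√91261 ≈ 604.19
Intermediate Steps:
√(251098 + b) = √(251098 + 113946) = √365044 = 2*√91261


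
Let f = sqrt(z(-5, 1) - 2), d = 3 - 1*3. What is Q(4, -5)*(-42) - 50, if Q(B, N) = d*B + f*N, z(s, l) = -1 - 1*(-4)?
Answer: 160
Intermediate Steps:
z(s, l) = 3 (z(s, l) = -1 + 4 = 3)
d = 0 (d = 3 - 3 = 0)
f = 1 (f = sqrt(3 - 2) = sqrt(1) = 1)
Q(B, N) = N (Q(B, N) = 0*B + 1*N = 0 + N = N)
Q(4, -5)*(-42) - 50 = -5*(-42) - 50 = 210 - 50 = 160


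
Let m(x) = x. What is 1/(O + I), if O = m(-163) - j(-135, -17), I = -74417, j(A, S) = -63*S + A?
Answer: -1/75516 ≈ -1.3242e-5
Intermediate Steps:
j(A, S) = A - 63*S
O = -1099 (O = -163 - (-135 - 63*(-17)) = -163 - (-135 + 1071) = -163 - 1*936 = -163 - 936 = -1099)
1/(O + I) = 1/(-1099 - 74417) = 1/(-75516) = -1/75516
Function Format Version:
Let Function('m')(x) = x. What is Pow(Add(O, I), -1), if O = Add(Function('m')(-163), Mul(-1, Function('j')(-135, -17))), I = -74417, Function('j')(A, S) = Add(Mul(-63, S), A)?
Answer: Rational(-1, 75516) ≈ -1.3242e-5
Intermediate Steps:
Function('j')(A, S) = Add(A, Mul(-63, S))
O = -1099 (O = Add(-163, Mul(-1, Add(-135, Mul(-63, -17)))) = Add(-163, Mul(-1, Add(-135, 1071))) = Add(-163, Mul(-1, 936)) = Add(-163, -936) = -1099)
Pow(Add(O, I), -1) = Pow(Add(-1099, -74417), -1) = Pow(-75516, -1) = Rational(-1, 75516)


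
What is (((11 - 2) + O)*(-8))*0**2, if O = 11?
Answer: 0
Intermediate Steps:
(((11 - 2) + O)*(-8))*0**2 = (((11 - 2) + 11)*(-8))*0**2 = ((9 + 11)*(-8))*0 = (20*(-8))*0 = -160*0 = 0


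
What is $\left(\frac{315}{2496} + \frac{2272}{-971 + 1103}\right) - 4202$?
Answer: $- \frac{114894071}{27456} \approx -4184.7$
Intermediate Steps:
$\left(\frac{315}{2496} + \frac{2272}{-971 + 1103}\right) - 4202 = \left(315 \cdot \frac{1}{2496} + \frac{2272}{132}\right) - 4202 = \left(\frac{105}{832} + 2272 \cdot \frac{1}{132}\right) - 4202 = \left(\frac{105}{832} + \frac{568}{33}\right) - 4202 = \frac{476041}{27456} - 4202 = - \frac{114894071}{27456}$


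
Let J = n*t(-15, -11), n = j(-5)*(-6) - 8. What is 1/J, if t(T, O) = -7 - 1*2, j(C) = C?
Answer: -1/198 ≈ -0.0050505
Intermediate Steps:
t(T, O) = -9 (t(T, O) = -7 - 2 = -9)
n = 22 (n = -5*(-6) - 8 = 30 - 8 = 22)
J = -198 (J = 22*(-9) = -198)
1/J = 1/(-198) = -1/198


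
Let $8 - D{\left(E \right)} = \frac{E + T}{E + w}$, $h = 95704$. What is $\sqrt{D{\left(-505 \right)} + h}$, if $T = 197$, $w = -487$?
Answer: $\frac{\sqrt{1471662938}}{124} \approx 309.37$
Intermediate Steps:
$D{\left(E \right)} = 8 - \frac{197 + E}{-487 + E}$ ($D{\left(E \right)} = 8 - \frac{E + 197}{E - 487} = 8 - \frac{197 + E}{-487 + E}$)
$\sqrt{D{\left(-505 \right)} + h} = \sqrt{\frac{-4093 + 7 \left(-505\right)}{-487 - 505} + 95704} = \sqrt{\frac{-4093 - 3535}{-992} + 95704} = \sqrt{\left(- \frac{1}{992}\right) \left(-7628\right) + 95704} = \sqrt{\frac{1907}{248} + 95704} = \sqrt{\frac{23736499}{248}} = \frac{\sqrt{1471662938}}{124}$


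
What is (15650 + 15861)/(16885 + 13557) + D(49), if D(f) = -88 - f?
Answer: -4139043/30442 ≈ -135.96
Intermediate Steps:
(15650 + 15861)/(16885 + 13557) + D(49) = (15650 + 15861)/(16885 + 13557) + (-88 - 1*49) = 31511/30442 + (-88 - 49) = 31511*(1/30442) - 137 = 31511/30442 - 137 = -4139043/30442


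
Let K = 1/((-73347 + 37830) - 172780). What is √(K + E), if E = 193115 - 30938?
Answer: 2*√4872906735434/10963 ≈ 402.71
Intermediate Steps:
E = 162177
K = -1/208297 (K = 1/(-35517 - 172780) = 1/(-208297) = -1/208297 ≈ -4.8008e-6)
√(K + E) = √(-1/208297 + 162177) = √(33780982568/208297) = 2*√4872906735434/10963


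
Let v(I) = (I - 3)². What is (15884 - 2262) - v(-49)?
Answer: 10918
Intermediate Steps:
v(I) = (-3 + I)²
(15884 - 2262) - v(-49) = (15884 - 2262) - (-3 - 49)² = 13622 - 1*(-52)² = 13622 - 1*2704 = 13622 - 2704 = 10918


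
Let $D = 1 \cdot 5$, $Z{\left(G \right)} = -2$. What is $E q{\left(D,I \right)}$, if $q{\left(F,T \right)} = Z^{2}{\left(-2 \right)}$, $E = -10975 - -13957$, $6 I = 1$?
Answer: $11928$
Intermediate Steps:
$I = \frac{1}{6}$ ($I = \frac{1}{6} \cdot 1 = \frac{1}{6} \approx 0.16667$)
$E = 2982$ ($E = -10975 + 13957 = 2982$)
$D = 5$
$q{\left(F,T \right)} = 4$ ($q{\left(F,T \right)} = \left(-2\right)^{2} = 4$)
$E q{\left(D,I \right)} = 2982 \cdot 4 = 11928$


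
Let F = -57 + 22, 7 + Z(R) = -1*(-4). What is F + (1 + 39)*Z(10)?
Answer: -155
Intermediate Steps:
Z(R) = -3 (Z(R) = -7 - 1*(-4) = -7 + 4 = -3)
F = -35
F + (1 + 39)*Z(10) = -35 + (1 + 39)*(-3) = -35 + 40*(-3) = -35 - 120 = -155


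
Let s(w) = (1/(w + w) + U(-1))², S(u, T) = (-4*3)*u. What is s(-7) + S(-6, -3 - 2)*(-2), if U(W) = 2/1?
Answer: -27495/196 ≈ -140.28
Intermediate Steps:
S(u, T) = -12*u
U(W) = 2 (U(W) = 2*1 = 2)
s(w) = (2 + 1/(2*w))² (s(w) = (1/(w + w) + 2)² = (1/(2*w) + 2)² = (2 + 1/(2*w))²)
s(-7) + S(-6, -3 - 2)*(-2) = (¼)*(1 + 4*(-7))²/(-7)² - 12*(-6)*(-2) = (¼)*(1/49)*(1 - 28)² + 72*(-2) = (¼)*(1/49)*(-27)² - 144 = (¼)*(1/49)*729 - 144 = 729/196 - 144 = -27495/196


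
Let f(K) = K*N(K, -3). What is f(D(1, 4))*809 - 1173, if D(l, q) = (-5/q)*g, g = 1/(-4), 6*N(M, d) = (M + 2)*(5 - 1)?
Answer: -300767/384 ≈ -783.25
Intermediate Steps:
N(M, d) = 4/3 + 2*M/3 (N(M, d) = ((M + 2)*(5 - 1))/6 = ((2 + M)*4)/6 = (8 + 4*M)/6 = 4/3 + 2*M/3)
g = -¼ ≈ -0.25000
D(l, q) = 5/(4*q) (D(l, q) = -5/q*(-¼) = 5/(4*q))
f(K) = K*(4/3 + 2*K/3)
f(D(1, 4))*809 - 1173 = (2*((5/4)/4)*(2 + (5/4)/4)/3)*809 - 1173 = (2*((5/4)*(¼))*(2 + (5/4)*(¼))/3)*809 - 1173 = ((⅔)*(5/16)*(2 + 5/16))*809 - 1173 = ((⅔)*(5/16)*(37/16))*809 - 1173 = (185/384)*809 - 1173 = 149665/384 - 1173 = -300767/384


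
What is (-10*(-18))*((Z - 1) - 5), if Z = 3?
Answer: -540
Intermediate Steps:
(-10*(-18))*((Z - 1) - 5) = (-10*(-18))*((3 - 1) - 5) = 180*(2 - 5) = 180*(-3) = -540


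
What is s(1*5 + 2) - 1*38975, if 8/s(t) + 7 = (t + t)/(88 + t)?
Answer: -25373485/651 ≈ -38976.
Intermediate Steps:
s(t) = 8/(-7 + 2*t/(88 + t)) (s(t) = 8/(-7 + (t + t)/(88 + t)) = 8/(-7 + (2*t)/(88 + t)) = 8/(-7 + 2*t/(88 + t)))
s(1*5 + 2) - 1*38975 = 8*(-88 - (1*5 + 2))/(616 + 5*(1*5 + 2)) - 1*38975 = 8*(-88 - (5 + 2))/(616 + 5*(5 + 2)) - 38975 = 8*(-88 - 1*7)/(616 + 5*7) - 38975 = 8*(-88 - 7)/(616 + 35) - 38975 = 8*(-95)/651 - 38975 = 8*(1/651)*(-95) - 38975 = -760/651 - 38975 = -25373485/651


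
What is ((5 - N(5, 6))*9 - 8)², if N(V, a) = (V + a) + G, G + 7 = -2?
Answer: 361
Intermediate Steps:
G = -9 (G = -7 - 2 = -9)
N(V, a) = -9 + V + a (N(V, a) = (V + a) - 9 = -9 + V + a)
((5 - N(5, 6))*9 - 8)² = ((5 - (-9 + 5 + 6))*9 - 8)² = ((5 - 1*2)*9 - 8)² = ((5 - 2)*9 - 8)² = (3*9 - 8)² = (27 - 8)² = 19² = 361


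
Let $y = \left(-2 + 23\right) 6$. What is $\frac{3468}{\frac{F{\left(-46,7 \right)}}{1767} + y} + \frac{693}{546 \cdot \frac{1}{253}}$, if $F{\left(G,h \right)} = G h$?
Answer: $\frac{251934567}{722540} \approx 348.68$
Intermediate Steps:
$y = 126$ ($y = 21 \cdot 6 = 126$)
$\frac{3468}{\frac{F{\left(-46,7 \right)}}{1767} + y} + \frac{693}{546 \cdot \frac{1}{253}} = \frac{3468}{\frac{\left(-46\right) 7}{1767} + 126} + \frac{693}{546 \cdot \frac{1}{253}} = \frac{3468}{\left(-322\right) \frac{1}{1767} + 126} + \frac{693}{546 \cdot \frac{1}{253}} = \frac{3468}{- \frac{322}{1767} + 126} + \frac{693}{\frac{546}{253}} = \frac{3468}{\frac{222320}{1767}} + 693 \cdot \frac{253}{546} = 3468 \cdot \frac{1767}{222320} + \frac{8349}{26} = \frac{1531989}{55580} + \frac{8349}{26} = \frac{251934567}{722540}$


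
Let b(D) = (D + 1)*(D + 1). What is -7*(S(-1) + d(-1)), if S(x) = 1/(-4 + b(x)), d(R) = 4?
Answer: -105/4 ≈ -26.250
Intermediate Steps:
b(D) = (1 + D)² (b(D) = (1 + D)*(1 + D) = (1 + D)²)
S(x) = 1/(-4 + (1 + x)²)
-7*(S(-1) + d(-1)) = -7*(1/(-4 + (1 - 1)²) + 4) = -7*(1/(-4 + 0²) + 4) = -7*(1/(-4 + 0) + 4) = -7*(1/(-4) + 4) = -7*(-¼ + 4) = -7*15/4 = -105/4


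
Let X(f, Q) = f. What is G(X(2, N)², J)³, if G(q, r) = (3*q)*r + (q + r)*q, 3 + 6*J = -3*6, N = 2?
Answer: -64000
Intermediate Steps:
J = -7/2 (J = -½ + (-3*6)/6 = -½ + (⅙)*(-18) = -½ - 3 = -7/2 ≈ -3.5000)
G(q, r) = q*(q + r) + 3*q*r (G(q, r) = 3*q*r + q*(q + r) = q*(q + r) + 3*q*r)
G(X(2, N)², J)³ = (2²*(2² + 4*(-7/2)))³ = (4*(4 - 14))³ = (4*(-10))³ = (-40)³ = -64000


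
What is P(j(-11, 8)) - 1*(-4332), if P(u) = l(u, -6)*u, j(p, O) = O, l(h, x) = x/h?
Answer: 4326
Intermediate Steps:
P(u) = -6 (P(u) = (-6/u)*u = -6)
P(j(-11, 8)) - 1*(-4332) = -6 - 1*(-4332) = -6 + 4332 = 4326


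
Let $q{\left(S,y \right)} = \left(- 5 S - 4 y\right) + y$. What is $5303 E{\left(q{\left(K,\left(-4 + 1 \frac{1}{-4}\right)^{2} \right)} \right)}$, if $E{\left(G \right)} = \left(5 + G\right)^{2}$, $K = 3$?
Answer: $\frac{5593227887}{256} \approx 2.1849 \cdot 10^{7}$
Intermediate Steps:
$q{\left(S,y \right)} = - 5 S - 3 y$
$5303 E{\left(q{\left(K,\left(-4 + 1 \frac{1}{-4}\right)^{2} \right)} \right)} = 5303 \left(5 - \left(15 + 3 \left(-4 + 1 \frac{1}{-4}\right)^{2}\right)\right)^{2} = 5303 \left(5 - \left(15 + 3 \left(-4 + 1 \left(- \frac{1}{4}\right)\right)^{2}\right)\right)^{2} = 5303 \left(5 - \left(15 + 3 \left(-4 - \frac{1}{4}\right)^{2}\right)\right)^{2} = 5303 \left(5 - \left(15 + 3 \left(- \frac{17}{4}\right)^{2}\right)\right)^{2} = 5303 \left(5 - \frac{1107}{16}\right)^{2} = 5303 \left(- \frac{1027}{16}\right)^{2} = 5303 \cdot \frac{1054729}{256} = \frac{5593227887}{256}$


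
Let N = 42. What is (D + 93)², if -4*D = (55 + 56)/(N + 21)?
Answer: 60450625/7056 ≈ 8567.3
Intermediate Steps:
D = -37/84 (D = -(55 + 56)/(4*(42 + 21)) = -111/(4*63) = -¼*37/21 = -37/84 ≈ -0.44048)
(D + 93)² = (-37/84 + 93)² = (7775/84)² = 60450625/7056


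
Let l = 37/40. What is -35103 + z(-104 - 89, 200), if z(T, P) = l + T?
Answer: -1411803/40 ≈ -35295.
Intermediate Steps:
l = 37/40 (l = 37*(1/40) = 37/40 ≈ 0.92500)
z(T, P) = 37/40 + T
-35103 + z(-104 - 89, 200) = -35103 + (37/40 + (-104 - 89)) = -35103 + (37/40 - 193) = -35103 - 7683/40 = -1411803/40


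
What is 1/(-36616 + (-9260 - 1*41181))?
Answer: -1/87057 ≈ -1.1487e-5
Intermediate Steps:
1/(-36616 + (-9260 - 1*41181)) = 1/(-36616 + (-9260 - 41181)) = 1/(-36616 - 50441) = 1/(-87057) = -1/87057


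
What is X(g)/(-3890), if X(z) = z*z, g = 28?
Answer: -392/1945 ≈ -0.20154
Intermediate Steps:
X(z) = z²
X(g)/(-3890) = 28²/(-3890) = 784*(-1/3890) = -392/1945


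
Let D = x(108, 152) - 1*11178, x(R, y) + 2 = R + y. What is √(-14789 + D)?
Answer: I*√25709 ≈ 160.34*I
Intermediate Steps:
x(R, y) = -2 + R + y (x(R, y) = -2 + (R + y) = -2 + R + y)
D = -10920 (D = (-2 + 108 + 152) - 1*11178 = 258 - 11178 = -10920)
√(-14789 + D) = √(-14789 - 10920) = √(-25709) = I*√25709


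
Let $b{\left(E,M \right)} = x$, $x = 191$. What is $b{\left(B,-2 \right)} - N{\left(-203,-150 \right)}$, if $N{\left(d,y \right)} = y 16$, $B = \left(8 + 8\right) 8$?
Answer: $2591$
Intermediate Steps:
$B = 128$ ($B = 16 \cdot 8 = 128$)
$N{\left(d,y \right)} = 16 y$
$b{\left(E,M \right)} = 191$
$b{\left(B,-2 \right)} - N{\left(-203,-150 \right)} = 191 - 16 \left(-150\right) = 191 - -2400 = 191 + 2400 = 2591$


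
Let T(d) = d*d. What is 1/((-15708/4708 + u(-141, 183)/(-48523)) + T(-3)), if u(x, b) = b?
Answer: 5191961/29385357 ≈ 0.17669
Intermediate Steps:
T(d) = d²
1/((-15708/4708 + u(-141, 183)/(-48523)) + T(-3)) = 1/((-15708/4708 + 183/(-48523)) + (-3)²) = 1/((-15708*1/4708 + 183*(-1/48523)) + 9) = 1/((-357/107 - 183/48523) + 9) = 1/(-17342292/5191961 + 9) = 1/(29385357/5191961) = 5191961/29385357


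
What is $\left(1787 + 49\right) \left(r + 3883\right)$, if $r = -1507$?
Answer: $4362336$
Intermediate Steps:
$\left(1787 + 49\right) \left(r + 3883\right) = \left(1787 + 49\right) \left(-1507 + 3883\right) = 1836 \cdot 2376 = 4362336$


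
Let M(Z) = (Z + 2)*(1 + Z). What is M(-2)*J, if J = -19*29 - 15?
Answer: 0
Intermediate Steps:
M(Z) = (1 + Z)*(2 + Z) (M(Z) = (2 + Z)*(1 + Z) = (1 + Z)*(2 + Z))
J = -566 (J = -551 - 15 = -566)
M(-2)*J = (2 + (-2)² + 3*(-2))*(-566) = (2 + 4 - 6)*(-566) = 0*(-566) = 0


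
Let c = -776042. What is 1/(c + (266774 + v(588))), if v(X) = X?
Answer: -1/508680 ≈ -1.9659e-6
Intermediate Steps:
1/(c + (266774 + v(588))) = 1/(-776042 + (266774 + 588)) = 1/(-776042 + 267362) = 1/(-508680) = -1/508680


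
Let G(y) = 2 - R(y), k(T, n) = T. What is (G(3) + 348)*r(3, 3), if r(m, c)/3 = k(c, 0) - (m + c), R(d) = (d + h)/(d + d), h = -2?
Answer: -6297/2 ≈ -3148.5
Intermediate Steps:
R(d) = (-2 + d)/(2*d) (R(d) = (d - 2)/(d + d) = (-2 + d)/((2*d)) = (-2 + d)*(1/(2*d)) = (-2 + d)/(2*d))
G(y) = 2 - (-2 + y)/(2*y)
r(m, c) = -3*m (r(m, c) = 3*(c - (m + c)) = 3*(c - (c + m)) = 3*(c + (-c - m)) = 3*(-m) = -3*m)
(G(3) + 348)*r(3, 3) = ((3/2 + 1/3) + 348)*(-3*3) = ((3/2 + ⅓) + 348)*(-9) = (11/6 + 348)*(-9) = (2099/6)*(-9) = -6297/2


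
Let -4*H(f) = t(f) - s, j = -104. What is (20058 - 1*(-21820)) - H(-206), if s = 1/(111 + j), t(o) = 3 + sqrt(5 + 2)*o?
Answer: 293151/7 - 103*sqrt(7)/2 ≈ 41742.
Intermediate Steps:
t(o) = 3 + o*sqrt(7) (t(o) = 3 + sqrt(7)*o = 3 + o*sqrt(7))
s = 1/7 (s = 1/(111 - 104) = 1/7 ≈ 0.14286)
H(f) = -5/7 - f*sqrt(7)/4 (H(f) = -((3 + f*sqrt(7)) - 1*1/7)/4 = -((3 + f*sqrt(7)) - 1/7)/4 = -(20/7 + f*sqrt(7))/4 = -5/7 - f*sqrt(7)/4)
(20058 - 1*(-21820)) - H(-206) = (20058 - 1*(-21820)) - (-5/7 - 1/4*(-206)*sqrt(7)) = (20058 + 21820) - (-5/7 + 103*sqrt(7)/2) = 41878 + (5/7 - 103*sqrt(7)/2) = 293151/7 - 103*sqrt(7)/2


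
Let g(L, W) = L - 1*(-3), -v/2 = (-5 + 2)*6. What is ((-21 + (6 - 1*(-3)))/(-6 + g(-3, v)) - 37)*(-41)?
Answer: 1435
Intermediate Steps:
v = 36 (v = -2*(-5 + 2)*6 = -(-6)*6 = -2*(-18) = 36)
g(L, W) = 3 + L (g(L, W) = L + 3 = 3 + L)
((-21 + (6 - 1*(-3)))/(-6 + g(-3, v)) - 37)*(-41) = ((-21 + (6 - 1*(-3)))/(-6 + (3 - 3)) - 37)*(-41) = ((-21 + (6 + 3))/(-6 + 0) - 37)*(-41) = ((-21 + 9)/(-6) - 37)*(-41) = (-12*(-⅙) - 37)*(-41) = (2 - 37)*(-41) = -35*(-41) = 1435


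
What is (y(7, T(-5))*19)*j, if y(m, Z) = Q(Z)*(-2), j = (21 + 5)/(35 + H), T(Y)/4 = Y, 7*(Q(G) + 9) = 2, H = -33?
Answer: 30134/7 ≈ 4304.9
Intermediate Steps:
Q(G) = -61/7 (Q(G) = -9 + (1/7)*2 = -9 + 2/7 = -61/7)
T(Y) = 4*Y
j = 13 (j = (21 + 5)/(35 - 33) = 26/2 = 26*(1/2) = 13)
y(m, Z) = 122/7 (y(m, Z) = -61/7*(-2) = 122/7)
(y(7, T(-5))*19)*j = ((122/7)*19)*13 = (2318/7)*13 = 30134/7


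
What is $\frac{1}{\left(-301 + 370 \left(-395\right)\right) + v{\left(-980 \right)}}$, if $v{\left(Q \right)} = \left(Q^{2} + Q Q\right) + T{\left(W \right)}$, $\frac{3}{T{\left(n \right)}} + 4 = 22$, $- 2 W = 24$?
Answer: $\frac{6}{10646095} \approx 5.6359 \cdot 10^{-7}$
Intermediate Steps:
$W = -12$ ($W = \left(- \frac{1}{2}\right) 24 = -12$)
$T{\left(n \right)} = \frac{1}{6}$ ($T{\left(n \right)} = \frac{3}{-4 + 22} = \frac{3}{18} = 3 \cdot \frac{1}{18} = \frac{1}{6}$)
$v{\left(Q \right)} = \frac{1}{6} + 2 Q^{2}$ ($v{\left(Q \right)} = \left(Q^{2} + Q Q\right) + \frac{1}{6} = \left(Q^{2} + Q^{2}\right) + \frac{1}{6} = 2 Q^{2} + \frac{1}{6} = \frac{1}{6} + 2 Q^{2}$)
$\frac{1}{\left(-301 + 370 \left(-395\right)\right) + v{\left(-980 \right)}} = \frac{1}{\left(-301 + 370 \left(-395\right)\right) + \left(\frac{1}{6} + 2 \left(-980\right)^{2}\right)} = \frac{1}{\left(-301 - 146150\right) + \left(\frac{1}{6} + 2 \cdot 960400\right)} = \frac{1}{-146451 + \left(\frac{1}{6} + 1920800\right)} = \frac{1}{-146451 + \frac{11524801}{6}} = \frac{1}{\frac{10646095}{6}} = \frac{6}{10646095}$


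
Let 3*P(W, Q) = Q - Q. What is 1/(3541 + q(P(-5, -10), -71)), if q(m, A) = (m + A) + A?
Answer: 1/3399 ≈ 0.00029420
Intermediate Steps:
P(W, Q) = 0 (P(W, Q) = (Q - Q)/3 = (⅓)*0 = 0)
q(m, A) = m + 2*A (q(m, A) = (A + m) + A = m + 2*A)
1/(3541 + q(P(-5, -10), -71)) = 1/(3541 + (0 + 2*(-71))) = 1/(3541 + (0 - 142)) = 1/(3541 - 142) = 1/3399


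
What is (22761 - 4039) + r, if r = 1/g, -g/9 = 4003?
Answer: 674497493/36027 ≈ 18722.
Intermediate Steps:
g = -36027 (g = -9*4003 = -36027)
r = -1/36027 (r = 1/(-36027) = -1/36027 ≈ -2.7757e-5)
(22761 - 4039) + r = (22761 - 4039) - 1/36027 = 18722 - 1/36027 = 674497493/36027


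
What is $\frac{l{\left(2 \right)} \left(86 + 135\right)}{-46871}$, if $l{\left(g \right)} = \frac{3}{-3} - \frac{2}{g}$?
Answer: $\frac{442}{46871} \approx 0.0094301$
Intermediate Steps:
$l{\left(g \right)} = -1 - \frac{2}{g}$ ($l{\left(g \right)} = 3 \left(- \frac{1}{3}\right) - \frac{2}{g} = -1 - \frac{2}{g}$)
$\frac{l{\left(2 \right)} \left(86 + 135\right)}{-46871} = \frac{\frac{-2 - 2}{2} \left(86 + 135\right)}{-46871} = \frac{-2 - 2}{2} \cdot 221 \left(- \frac{1}{46871}\right) = \frac{1}{2} \left(-4\right) 221 \left(- \frac{1}{46871}\right) = \left(-2\right) 221 \left(- \frac{1}{46871}\right) = \left(-442\right) \left(- \frac{1}{46871}\right) = \frac{442}{46871}$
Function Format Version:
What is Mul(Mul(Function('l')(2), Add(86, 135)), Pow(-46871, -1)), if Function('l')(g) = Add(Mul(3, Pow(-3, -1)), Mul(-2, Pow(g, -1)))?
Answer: Rational(442, 46871) ≈ 0.0094301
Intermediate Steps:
Function('l')(g) = Add(-1, Mul(-2, Pow(g, -1))) (Function('l')(g) = Add(Mul(3, Rational(-1, 3)), Mul(-2, Pow(g, -1))) = Add(-1, Mul(-2, Pow(g, -1))))
Mul(Mul(Function('l')(2), Add(86, 135)), Pow(-46871, -1)) = Mul(Mul(Mul(Pow(2, -1), Add(-2, Mul(-1, 2))), Add(86, 135)), Pow(-46871, -1)) = Mul(Mul(Mul(Rational(1, 2), Add(-2, -2)), 221), Rational(-1, 46871)) = Mul(Mul(Mul(Rational(1, 2), -4), 221), Rational(-1, 46871)) = Mul(Mul(-2, 221), Rational(-1, 46871)) = Mul(-442, Rational(-1, 46871)) = Rational(442, 46871)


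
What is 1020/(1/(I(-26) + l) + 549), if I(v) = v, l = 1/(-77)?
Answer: 204306/109957 ≈ 1.8581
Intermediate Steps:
l = -1/77 ≈ -0.012987
1020/(1/(I(-26) + l) + 549) = 1020/(1/(-26 - 1/77) + 549) = 1020/(1/(-2003/77) + 549) = 1020/(-77/2003 + 549) = 1020/(1099570/2003) = 1020*(2003/1099570) = 204306/109957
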